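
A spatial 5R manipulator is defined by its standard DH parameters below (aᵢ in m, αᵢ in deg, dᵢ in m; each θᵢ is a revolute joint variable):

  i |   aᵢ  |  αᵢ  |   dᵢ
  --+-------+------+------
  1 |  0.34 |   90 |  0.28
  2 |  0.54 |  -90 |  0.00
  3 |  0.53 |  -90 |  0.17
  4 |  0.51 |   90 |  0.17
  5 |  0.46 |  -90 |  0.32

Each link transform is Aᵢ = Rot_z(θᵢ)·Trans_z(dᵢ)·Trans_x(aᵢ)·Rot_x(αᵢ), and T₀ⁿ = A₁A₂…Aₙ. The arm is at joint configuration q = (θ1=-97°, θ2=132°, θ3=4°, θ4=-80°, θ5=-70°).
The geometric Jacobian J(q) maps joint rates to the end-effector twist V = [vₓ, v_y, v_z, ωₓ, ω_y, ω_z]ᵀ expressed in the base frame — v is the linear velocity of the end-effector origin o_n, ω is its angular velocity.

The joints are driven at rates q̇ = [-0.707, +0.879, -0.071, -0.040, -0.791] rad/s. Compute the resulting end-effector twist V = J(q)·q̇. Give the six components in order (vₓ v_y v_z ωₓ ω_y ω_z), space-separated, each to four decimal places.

0.4739 -0.1496 -0.9397 -0.8134 0.4696 0.0120

o_n = [-0.1258, 0.9326, 0.3494]
J₁: ẑ×o_n = [-0.9326, -0.1258, 0.0000], ω = ẑ
J2: z=[-0.9925, 0.1219, 0.0000] o=[-0.0414, -0.3375, 0.2800] → [0.0085, 0.0689, -1.2504, -0.9925, 0.1219, 0.0000]
J3: z=[0.0906, 0.7376, -0.6691] o=[0.0026, 0.0212, 0.6813] → [0.3651, 0.1160, 0.1773, 0.0906, 0.7376, -0.6691]
J4: z=[0.9844, -0.1679, -0.0518] o=[0.0978, 0.4932, 0.9605] → [0.1254, 0.6131, 0.3951, 0.9844, -0.1679, -0.0518]
J5: z=[-0.1326, -0.5160, -0.8463] o=[0.3240, 0.8930, 0.6812] → [0.2047, 0.3367, -0.2374, -0.1326, -0.5160, -0.8463]
V = J·q̇ = [0.4739, -0.1496, -0.9397, -0.8134, 0.4696, 0.0120]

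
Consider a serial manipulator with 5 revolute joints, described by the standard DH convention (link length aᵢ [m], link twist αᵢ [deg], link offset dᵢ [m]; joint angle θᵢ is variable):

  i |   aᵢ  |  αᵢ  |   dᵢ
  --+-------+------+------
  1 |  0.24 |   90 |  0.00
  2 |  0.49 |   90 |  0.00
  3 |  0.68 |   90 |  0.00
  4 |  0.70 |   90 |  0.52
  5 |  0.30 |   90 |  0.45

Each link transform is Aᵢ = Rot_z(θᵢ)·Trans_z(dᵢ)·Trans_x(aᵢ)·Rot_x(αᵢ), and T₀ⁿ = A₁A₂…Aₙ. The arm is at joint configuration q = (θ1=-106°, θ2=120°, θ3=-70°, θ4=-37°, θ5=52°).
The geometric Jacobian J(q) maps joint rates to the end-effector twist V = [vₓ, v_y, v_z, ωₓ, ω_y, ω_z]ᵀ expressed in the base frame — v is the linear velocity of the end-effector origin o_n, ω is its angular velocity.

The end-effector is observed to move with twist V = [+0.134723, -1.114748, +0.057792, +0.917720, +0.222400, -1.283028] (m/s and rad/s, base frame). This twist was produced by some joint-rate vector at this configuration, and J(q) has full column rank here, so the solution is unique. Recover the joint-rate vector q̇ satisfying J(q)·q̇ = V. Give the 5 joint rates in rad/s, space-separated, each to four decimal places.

-0.5350 -0.7520 -0.6760 0.4130 0.1280

o_n = [1.4254, 0.2287, -0.3066]
J₁: ẑ×o_n = [-0.2287, 1.4254, 0.0000], ω = ẑ
J2: z=[-0.9613, 0.2756, 0.0000] o=[-0.0662, -0.2307, 0.0000] → [-0.0845, -0.2948, -0.8527, -0.9613, 0.2756, 0.0000]
J3: z=[-0.2387, -0.8325, 0.5000] o=[0.0014, 0.0048, 0.4244] → [0.4966, 0.5375, 1.1320, -0.2387, -0.8325, 0.5000]
J4: z=[0.1993, -0.5459, -0.8138] o=[0.6477, -0.0595, 0.6258] → [0.7436, -0.4471, 0.4820, 0.1993, -0.5459, -0.8138]
J5: z=[-0.3813, 0.7218, -0.5776] o=[1.3832, -0.0456, 0.1575] → [-0.1766, -0.2014, -0.1351, -0.3813, 0.7218, -0.5776]
q̇ = J⁺·V = [-0.5350, -0.7520, -0.6760, 0.4130, 0.1280]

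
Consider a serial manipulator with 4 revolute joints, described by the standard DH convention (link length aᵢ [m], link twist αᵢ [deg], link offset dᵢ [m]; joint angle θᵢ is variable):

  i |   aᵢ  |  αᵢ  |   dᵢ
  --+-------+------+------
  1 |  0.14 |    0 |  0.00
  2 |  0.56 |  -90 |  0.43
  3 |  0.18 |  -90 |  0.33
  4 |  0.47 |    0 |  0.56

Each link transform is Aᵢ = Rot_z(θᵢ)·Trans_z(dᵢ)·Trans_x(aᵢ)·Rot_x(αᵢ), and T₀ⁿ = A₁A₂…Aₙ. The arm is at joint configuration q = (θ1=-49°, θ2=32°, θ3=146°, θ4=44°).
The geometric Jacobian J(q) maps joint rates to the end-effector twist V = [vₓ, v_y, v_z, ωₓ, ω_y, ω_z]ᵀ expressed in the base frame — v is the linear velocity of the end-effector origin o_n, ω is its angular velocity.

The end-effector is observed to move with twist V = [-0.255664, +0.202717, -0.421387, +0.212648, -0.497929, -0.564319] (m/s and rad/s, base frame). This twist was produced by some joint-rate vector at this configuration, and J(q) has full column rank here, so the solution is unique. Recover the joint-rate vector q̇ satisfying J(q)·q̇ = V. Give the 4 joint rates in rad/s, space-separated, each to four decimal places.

-0.8460 0.7990 -0.4140 -0.6240

o_n = [-0.0818, -0.0489, 0.6045]
J₁: ẑ×o_n = [0.0489, -0.0818, 0.0000], ω = ẑ
J2: z=[0.0000, 0.0000, 1.0000] o=[0.0918, -0.1057, 0.0000] → [-0.0568, -0.1737, 0.0000, 0.0000, 0.0000, 1.0000]
J3: z=[0.2924, 0.9563, 0.0000] o=[0.6274, -0.2694, 0.4300] → [0.1669, -0.0510, 0.7427, 0.2924, 0.9563, 0.0000]
J4: z=[-0.5348, 0.1635, 0.8290] o=[0.5812, 0.0898, 0.3293] → [0.1600, -0.4025, 0.1826, -0.5348, 0.1635, 0.8290]
q̇ = J⁺·V = [-0.8460, 0.7990, -0.4140, -0.6240]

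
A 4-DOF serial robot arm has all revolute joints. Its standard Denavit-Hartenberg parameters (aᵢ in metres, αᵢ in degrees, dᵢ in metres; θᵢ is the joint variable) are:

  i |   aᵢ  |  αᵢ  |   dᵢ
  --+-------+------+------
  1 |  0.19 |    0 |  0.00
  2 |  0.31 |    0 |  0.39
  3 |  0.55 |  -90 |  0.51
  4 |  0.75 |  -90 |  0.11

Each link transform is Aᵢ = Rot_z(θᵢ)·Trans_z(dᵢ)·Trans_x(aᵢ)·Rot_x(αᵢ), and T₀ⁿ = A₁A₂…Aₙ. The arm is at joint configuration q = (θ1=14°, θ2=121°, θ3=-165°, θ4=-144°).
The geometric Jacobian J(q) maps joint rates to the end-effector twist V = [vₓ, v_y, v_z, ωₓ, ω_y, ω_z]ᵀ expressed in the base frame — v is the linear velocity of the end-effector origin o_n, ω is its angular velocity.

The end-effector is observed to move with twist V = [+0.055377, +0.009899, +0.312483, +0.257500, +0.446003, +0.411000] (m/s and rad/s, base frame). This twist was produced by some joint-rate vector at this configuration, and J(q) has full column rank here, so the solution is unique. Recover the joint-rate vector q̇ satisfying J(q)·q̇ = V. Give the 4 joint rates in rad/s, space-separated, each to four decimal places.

0.9180 -0.6980 0.1910 0.5150

o_n = [-0.0290, 0.3888, 1.3408]
J₁: ẑ×o_n = [-0.3888, -0.0290, 0.0000], ω = ẑ
J2: z=[0.0000, 0.0000, 1.0000] o=[0.1844, 0.0460, 0.0000] → [-0.3428, -0.2134, 0.0000, 0.0000, 0.0000, 1.0000]
J3: z=[0.0000, 0.0000, 1.0000] o=[-0.0348, 0.2652, 0.3900] → [-0.1236, 0.0058, 0.0000, 0.0000, 0.0000, 1.0000]
J4: z=[0.5000, 0.8660, 0.0000] o=[0.4415, -0.0098, 0.9000] → [0.3818, -0.2204, 0.6068, 0.5000, 0.8660, 0.0000]
q̇ = J⁺·V = [0.9180, -0.6980, 0.1910, 0.5150]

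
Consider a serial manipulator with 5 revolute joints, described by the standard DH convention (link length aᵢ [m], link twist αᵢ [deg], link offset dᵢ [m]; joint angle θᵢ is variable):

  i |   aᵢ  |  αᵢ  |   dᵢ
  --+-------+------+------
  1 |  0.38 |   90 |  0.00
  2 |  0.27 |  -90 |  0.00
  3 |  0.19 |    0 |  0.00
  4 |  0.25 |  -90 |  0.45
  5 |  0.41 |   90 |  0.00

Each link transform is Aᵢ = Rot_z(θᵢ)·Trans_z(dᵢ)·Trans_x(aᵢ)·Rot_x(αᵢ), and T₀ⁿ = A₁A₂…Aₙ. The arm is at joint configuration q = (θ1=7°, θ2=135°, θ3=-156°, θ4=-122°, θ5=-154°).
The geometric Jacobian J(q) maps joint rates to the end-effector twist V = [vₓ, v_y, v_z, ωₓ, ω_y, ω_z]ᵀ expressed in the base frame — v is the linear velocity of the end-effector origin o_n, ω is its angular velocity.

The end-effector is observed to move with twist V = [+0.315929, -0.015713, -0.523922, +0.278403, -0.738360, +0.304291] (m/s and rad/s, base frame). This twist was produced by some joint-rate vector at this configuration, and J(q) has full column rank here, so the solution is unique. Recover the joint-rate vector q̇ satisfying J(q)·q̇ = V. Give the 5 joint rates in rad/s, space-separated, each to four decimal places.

o_n = [-0.0972, -0.2080, -0.3888]
J₁: ẑ×o_n = [0.2080, -0.0972, 0.0000], ω = ẑ
J2: z=[0.1219, -0.9925, 0.0000] o=[0.3772, 0.0463, 0.0000] → [0.3859, 0.0474, -0.5018, 0.1219, -0.9925, 0.0000]
J3: z=[-0.7018, -0.0862, -0.7071] o=[0.1877, 0.0230, 0.1909] → [-0.1134, -0.2054, 0.1376, -0.7018, -0.0862, -0.7071]
J4: z=[-0.7018, -0.0862, -0.7071] o=[0.3189, -0.0387, 0.0682] → [-0.0804, -0.0265, 0.0830, -0.7018, -0.0862, -0.7071]
J5: z=[0.6780, 0.2235, -0.7002] o=[-0.0515, 0.1652, -0.2254] → [-0.2979, 0.1427, -0.2429, 0.6780, 0.2235, -0.7002]
q̇ = J⁺·V = [0.9050, 0.8450, 0.2250, 0.0680, 0.5620]

0.9050 0.8450 0.2250 0.0680 0.5620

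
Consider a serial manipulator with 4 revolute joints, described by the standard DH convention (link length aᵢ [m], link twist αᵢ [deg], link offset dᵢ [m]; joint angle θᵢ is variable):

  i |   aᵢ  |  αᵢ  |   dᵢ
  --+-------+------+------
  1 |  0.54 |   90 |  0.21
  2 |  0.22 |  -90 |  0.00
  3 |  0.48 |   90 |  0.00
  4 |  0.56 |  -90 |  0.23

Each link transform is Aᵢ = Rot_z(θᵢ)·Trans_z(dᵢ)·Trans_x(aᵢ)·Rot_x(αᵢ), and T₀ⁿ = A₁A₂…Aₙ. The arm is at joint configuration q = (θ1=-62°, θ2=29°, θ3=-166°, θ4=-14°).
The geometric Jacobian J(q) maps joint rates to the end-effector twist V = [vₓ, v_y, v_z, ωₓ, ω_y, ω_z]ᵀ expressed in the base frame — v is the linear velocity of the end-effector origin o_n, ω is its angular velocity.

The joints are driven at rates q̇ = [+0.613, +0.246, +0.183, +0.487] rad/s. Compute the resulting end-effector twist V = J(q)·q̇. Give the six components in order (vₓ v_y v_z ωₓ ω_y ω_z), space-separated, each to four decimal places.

o_n = [-0.0774, 0.0936, -0.3102]
J₁: ẑ×o_n = [-0.0936, -0.0774, 0.0000], ω = ẑ
J2: z=[-0.8829, -0.4695, 0.0000] o=[0.2535, -0.4768, 0.2100] → [0.2442, -0.4593, -0.6590, -0.8829, -0.4695, 0.0000]
J3: z=[-0.2276, 0.4281, 0.8746] o=[0.3438, -0.6467, 0.3167] → [-0.9158, -0.5111, 0.0118, -0.2276, 0.4281, 0.8746]
J4: z=[0.7574, 0.6423, -0.1173] o=[0.0501, -0.3415, 0.0909] → [-0.2066, 0.3187, 0.4115, 0.7574, 0.6423, -0.1173]
V = J·q̇ = [-0.2655, -0.0988, 0.0404, 0.1100, 0.2757, 0.7159]

-0.2655 -0.0988 0.0404 0.1100 0.2757 0.7159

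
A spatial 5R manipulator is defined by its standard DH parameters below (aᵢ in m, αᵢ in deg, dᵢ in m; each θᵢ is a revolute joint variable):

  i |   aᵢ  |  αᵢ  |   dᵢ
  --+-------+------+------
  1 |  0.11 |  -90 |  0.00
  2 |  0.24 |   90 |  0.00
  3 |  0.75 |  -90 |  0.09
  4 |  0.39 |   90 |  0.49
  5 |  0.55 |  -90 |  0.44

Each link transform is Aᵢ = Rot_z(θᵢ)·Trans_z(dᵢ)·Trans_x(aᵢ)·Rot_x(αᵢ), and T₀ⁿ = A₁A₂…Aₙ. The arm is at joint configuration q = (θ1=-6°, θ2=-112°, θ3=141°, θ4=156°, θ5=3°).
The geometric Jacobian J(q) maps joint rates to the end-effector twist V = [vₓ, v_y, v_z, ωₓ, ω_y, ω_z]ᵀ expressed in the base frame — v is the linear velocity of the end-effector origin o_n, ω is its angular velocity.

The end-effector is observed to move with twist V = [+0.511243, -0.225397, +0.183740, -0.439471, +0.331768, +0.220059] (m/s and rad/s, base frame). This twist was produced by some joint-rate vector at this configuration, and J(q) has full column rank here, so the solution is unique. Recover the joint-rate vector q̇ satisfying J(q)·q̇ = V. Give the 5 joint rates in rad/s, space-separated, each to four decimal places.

0.1700 -0.4000 0.9960 -0.6720 0.6320

o_n = [0.7646, -0.4409, 0.1287]
J₁: ẑ×o_n = [0.4409, 0.7646, -0.0000], ω = ẑ
J2: z=[0.1045, 0.9945, 0.0000] o=[0.1094, -0.0115, 0.0000] → [0.1280, -0.0135, -0.6965, 0.1045, 0.9945, 0.0000]
J3: z=[-0.9221, 0.0969, -0.3746] o=[0.0200, -0.0021, 0.2225] → [-0.1735, -0.3655, 0.3324, -0.9221, 0.0969, -0.3746]
J4: z=[0.1532, -0.7975, -0.5835] o=[0.2035, 0.4532, -0.3516] → [-0.9047, -0.4010, 0.3105, 0.1532, -0.7975, -0.5835]
J5: z=[0.9869, 0.1536, 0.0491] o=[0.2982, -0.1651, -0.3214] → [0.0827, -0.4212, -0.3438, 0.9869, 0.1536, 0.0491]
q̇ = J⁺·V = [0.1700, -0.4000, 0.9960, -0.6720, 0.6320]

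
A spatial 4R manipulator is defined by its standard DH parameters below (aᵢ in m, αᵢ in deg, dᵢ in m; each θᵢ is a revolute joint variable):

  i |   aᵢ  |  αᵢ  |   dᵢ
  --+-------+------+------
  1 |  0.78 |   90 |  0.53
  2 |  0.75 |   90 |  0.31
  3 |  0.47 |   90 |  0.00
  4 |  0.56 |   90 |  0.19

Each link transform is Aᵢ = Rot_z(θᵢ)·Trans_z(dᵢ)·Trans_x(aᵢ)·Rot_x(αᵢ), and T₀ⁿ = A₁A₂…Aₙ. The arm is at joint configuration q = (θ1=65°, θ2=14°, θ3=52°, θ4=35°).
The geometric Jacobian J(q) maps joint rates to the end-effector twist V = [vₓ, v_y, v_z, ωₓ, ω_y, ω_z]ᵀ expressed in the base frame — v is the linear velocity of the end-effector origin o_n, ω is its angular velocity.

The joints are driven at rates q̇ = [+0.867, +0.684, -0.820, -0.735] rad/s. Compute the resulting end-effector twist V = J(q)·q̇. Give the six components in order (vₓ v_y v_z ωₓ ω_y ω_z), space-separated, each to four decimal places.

o_n = [1.8041, 1.6805, 0.5743]
J₁: ẑ×o_n = [-1.6805, 1.8041, 0.0000], ω = ẑ
J2: z=[0.9063, -0.4226, 0.0000] o=[0.3296, 0.7069, 0.5300] → [-0.0187, -0.0402, 1.5055, 0.9063, -0.4226, 0.0000]
J3: z=[0.1022, 0.2193, -0.9703] o=[0.9181, 1.2354, 0.7114] → [0.4018, -0.8456, -0.1488, 0.1022, 0.2193, -0.9703]
J4: z=[-0.2348, 0.9532, 0.1906] o=[1.3725, 1.3334, 0.7814] → [-0.2636, 0.0336, -0.4929, -0.2348, 0.9532, 0.1906]
V = J·q̇ = [-1.6055, 2.2054, 1.5140, 0.7087, -1.1694, 1.5225]

-1.6055 2.2054 1.5140 0.7087 -1.1694 1.5225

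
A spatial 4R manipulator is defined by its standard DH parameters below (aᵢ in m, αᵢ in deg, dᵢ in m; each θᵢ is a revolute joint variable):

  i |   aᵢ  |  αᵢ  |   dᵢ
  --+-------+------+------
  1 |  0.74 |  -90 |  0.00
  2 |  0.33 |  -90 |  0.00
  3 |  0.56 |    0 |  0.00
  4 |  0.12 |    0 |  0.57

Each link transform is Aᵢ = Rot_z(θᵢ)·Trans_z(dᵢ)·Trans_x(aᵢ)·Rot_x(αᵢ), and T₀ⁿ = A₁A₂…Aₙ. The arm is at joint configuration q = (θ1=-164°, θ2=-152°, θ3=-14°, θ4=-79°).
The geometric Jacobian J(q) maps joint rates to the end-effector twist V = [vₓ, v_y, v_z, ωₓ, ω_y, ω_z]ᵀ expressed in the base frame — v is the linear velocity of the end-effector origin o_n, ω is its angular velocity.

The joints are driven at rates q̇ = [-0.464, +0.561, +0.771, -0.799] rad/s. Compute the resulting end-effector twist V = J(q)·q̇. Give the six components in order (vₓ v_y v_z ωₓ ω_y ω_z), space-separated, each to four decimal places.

-0.6655 0.3620 0.3268 0.1673 -0.5356 -0.4887

o_n = [-0.1623, -0.3121, 0.9104]
J₁: ẑ×o_n = [0.3121, -0.1623, 0.0000], ω = ẑ
J2: z=[0.2756, -0.9613, 0.0000] o=[-0.7113, -0.2040, 0.0000] → [-0.8751, -0.2509, 0.4980, 0.2756, -0.9613, 0.0000]
J3: z=[-0.4513, -0.1294, 0.8829] o=[-0.4312, -0.1237, 0.1549] → [0.0687, 0.5784, 0.1199, -0.4513, -0.1294, 0.8829]
J4: z=[-0.4513, -0.1294, 0.8829] o=[0.0673, -0.1216, 0.4100] → [0.1034, 0.0231, 0.0563, -0.4513, -0.1294, 0.8829]
V = J·q̇ = [-0.6655, 0.3620, 0.3268, 0.1673, -0.5356, -0.4887]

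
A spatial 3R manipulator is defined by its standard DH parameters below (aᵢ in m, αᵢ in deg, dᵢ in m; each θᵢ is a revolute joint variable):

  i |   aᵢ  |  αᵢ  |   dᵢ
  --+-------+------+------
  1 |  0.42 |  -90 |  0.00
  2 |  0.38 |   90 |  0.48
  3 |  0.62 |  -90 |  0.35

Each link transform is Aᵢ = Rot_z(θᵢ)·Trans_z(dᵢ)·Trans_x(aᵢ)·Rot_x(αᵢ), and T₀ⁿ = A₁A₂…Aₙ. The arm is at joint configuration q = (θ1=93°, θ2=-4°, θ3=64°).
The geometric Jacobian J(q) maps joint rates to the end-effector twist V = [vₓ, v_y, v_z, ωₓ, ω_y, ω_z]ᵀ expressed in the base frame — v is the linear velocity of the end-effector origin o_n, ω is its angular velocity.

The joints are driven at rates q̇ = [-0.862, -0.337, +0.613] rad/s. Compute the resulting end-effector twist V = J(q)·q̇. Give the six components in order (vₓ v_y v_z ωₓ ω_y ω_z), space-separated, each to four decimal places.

o_n = [-1.0906, 0.9901, 0.3946]
J₁: ẑ×o_n = [-0.9901, -1.0906, 0.0000], ω = ẑ
J2: z=[-0.9986, -0.0523, 0.0000] o=[-0.0220, 0.4194, 0.0000] → [-0.0207, 0.3941, -0.6258, -0.9986, -0.0523, 0.0000]
J3: z=[0.0037, -0.0697, 0.9976] o=[-0.5212, 0.7729, 0.0265] → [-0.2423, -0.5694, -0.0389, 0.0037, -0.0697, 0.9976]
V = J·q̇ = [0.7119, 0.4582, 0.1871, 0.3388, -0.0251, -0.2505]

0.7119 0.4582 0.1871 0.3388 -0.0251 -0.2505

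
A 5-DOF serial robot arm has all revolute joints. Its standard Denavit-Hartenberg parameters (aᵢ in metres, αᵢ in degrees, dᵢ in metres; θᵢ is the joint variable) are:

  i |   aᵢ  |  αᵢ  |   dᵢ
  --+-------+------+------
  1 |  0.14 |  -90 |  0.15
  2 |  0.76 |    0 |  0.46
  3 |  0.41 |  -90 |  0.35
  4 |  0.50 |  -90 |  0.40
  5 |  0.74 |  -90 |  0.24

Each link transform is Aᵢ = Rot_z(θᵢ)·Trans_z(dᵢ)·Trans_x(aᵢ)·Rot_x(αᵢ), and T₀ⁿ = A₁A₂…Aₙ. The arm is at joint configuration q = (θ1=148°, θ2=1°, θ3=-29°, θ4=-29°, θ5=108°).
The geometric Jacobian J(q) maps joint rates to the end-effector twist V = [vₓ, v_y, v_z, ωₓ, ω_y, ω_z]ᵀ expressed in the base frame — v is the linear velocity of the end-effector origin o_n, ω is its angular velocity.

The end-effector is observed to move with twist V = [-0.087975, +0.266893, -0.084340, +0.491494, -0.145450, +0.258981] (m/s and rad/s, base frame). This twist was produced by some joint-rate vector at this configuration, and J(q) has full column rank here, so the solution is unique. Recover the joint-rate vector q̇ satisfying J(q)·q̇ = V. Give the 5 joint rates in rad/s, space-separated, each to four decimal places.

o_n = [-1.6017, 0.1381, 0.7635]
J₁: ẑ×o_n = [-0.1381, -1.6017, 0.0000], ω = ẑ
J2: z=[-0.5299, -0.8480, 0.0000] o=[-0.1187, 0.0742, 0.1500] → [-0.5203, 0.3251, -1.2915, -0.5299, -0.8480, 0.0000]
J3: z=[-0.5299, -0.8480, 0.0000] o=[-1.0069, 0.0868, 0.1367] → [-0.5315, 0.3321, -0.5317, -0.5299, -0.8480, 0.0000]
J4: z=[-0.3981, 0.2488, -0.8829] o=[-1.4994, -0.0182, 0.3292] → [0.2461, 0.2633, -0.0368, -0.3981, 0.2488, -0.8829]
J5: z=[0.1005, 0.9686, 0.2276] o=[-2.1145, 0.0803, 0.1813] → [0.5507, 0.0582, -0.4909, 0.1005, 0.9686, 0.2276]
q̇ = J⁺·V = [-0.3890, 0.5880, -0.9630, -0.8040, -0.2720]

-0.3890 0.5880 -0.9630 -0.8040 -0.2720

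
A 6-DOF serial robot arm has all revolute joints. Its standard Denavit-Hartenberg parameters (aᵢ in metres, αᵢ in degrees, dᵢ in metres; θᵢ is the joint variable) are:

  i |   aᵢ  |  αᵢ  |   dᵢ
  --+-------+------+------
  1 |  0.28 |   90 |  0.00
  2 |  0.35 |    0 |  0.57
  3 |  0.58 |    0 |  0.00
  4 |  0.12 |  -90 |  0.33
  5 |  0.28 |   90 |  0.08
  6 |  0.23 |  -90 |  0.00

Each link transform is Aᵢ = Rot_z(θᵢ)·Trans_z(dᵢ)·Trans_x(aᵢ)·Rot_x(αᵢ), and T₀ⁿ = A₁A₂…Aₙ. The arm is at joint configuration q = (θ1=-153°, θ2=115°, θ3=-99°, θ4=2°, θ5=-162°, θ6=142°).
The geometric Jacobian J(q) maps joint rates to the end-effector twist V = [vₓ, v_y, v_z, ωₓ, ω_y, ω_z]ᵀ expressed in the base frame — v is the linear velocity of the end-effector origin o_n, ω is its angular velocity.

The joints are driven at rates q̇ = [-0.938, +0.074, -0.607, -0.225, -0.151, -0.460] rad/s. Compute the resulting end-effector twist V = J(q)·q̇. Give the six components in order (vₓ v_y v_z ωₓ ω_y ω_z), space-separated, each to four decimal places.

o_n = [-0.9980, 0.5358, 0.6959]
J₁: ẑ×o_n = [-0.5358, -0.9980, 0.0000], ω = ẑ
J2: z=[-0.4540, 0.8910, 0.0000] o=[-0.2495, -0.1271, 0.0000] → [0.6200, 0.3159, 0.3659, -0.4540, 0.8910, 0.0000]
J3: z=[-0.4540, 0.8910, 0.0000] o=[-0.3765, 0.4479, 0.3172] → [0.3374, 0.1719, 0.5139, -0.4540, 0.8910, 0.0000]
J4: z=[-0.4540, 0.8910, 0.0000] o=[-0.8732, 0.1948, 0.4771] → [0.1950, 0.0993, -0.0437, -0.4540, 0.8910, 0.0000]
J5: z=[0.2753, 0.1403, 0.9511] o=[-1.1247, 0.4370, 0.5142] → [-0.0685, 0.0705, 0.0094, 0.2753, 0.1403, 0.9511]
J6: z=[0.6936, -0.7140, -0.0955] o=[-0.9163, 0.6403, 0.5080] → [-0.1442, -0.1226, -0.1308, 0.6936, -0.7140, -0.0955]
V = J·q̇ = [0.3765, 0.8785, -0.2163, -0.0165, -0.3681, -1.0377]

0.3765 0.8785 -0.2163 -0.0165 -0.3681 -1.0377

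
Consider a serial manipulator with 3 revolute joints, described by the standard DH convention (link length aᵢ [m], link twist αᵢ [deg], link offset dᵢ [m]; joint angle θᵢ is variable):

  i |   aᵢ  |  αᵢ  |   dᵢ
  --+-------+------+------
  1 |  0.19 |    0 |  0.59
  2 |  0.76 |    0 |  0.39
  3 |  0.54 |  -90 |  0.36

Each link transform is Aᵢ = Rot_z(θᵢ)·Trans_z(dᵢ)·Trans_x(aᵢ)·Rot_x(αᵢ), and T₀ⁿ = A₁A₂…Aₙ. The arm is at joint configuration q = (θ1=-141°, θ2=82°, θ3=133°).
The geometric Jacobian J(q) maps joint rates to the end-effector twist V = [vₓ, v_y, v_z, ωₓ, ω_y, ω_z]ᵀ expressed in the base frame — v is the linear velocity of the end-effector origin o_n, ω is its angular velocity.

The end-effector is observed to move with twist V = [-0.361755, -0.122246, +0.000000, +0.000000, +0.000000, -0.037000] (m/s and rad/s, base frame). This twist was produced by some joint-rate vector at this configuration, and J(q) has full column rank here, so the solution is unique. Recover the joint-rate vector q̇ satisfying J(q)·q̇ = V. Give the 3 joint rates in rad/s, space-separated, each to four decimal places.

o_n = [0.3926, -0.2519, 1.3400]
J₁: ẑ×o_n = [0.2519, 0.3926, -0.0000], ω = ẑ
J2: z=[0.0000, 0.0000, 1.0000] o=[-0.1477, -0.1196, 0.5900] → [0.1324, 0.5403, -0.0000, 0.0000, 0.0000, 1.0000]
J3: z=[0.0000, 0.0000, 1.0000] o=[0.2438, -0.7710, 0.9800] → [-0.5191, 0.1488, 0.0000, 0.0000, 0.0000, 1.0000]
q̇ = J⁺·V = [-0.5110, 0.0200, 0.4540]

-0.5110 0.0200 0.4540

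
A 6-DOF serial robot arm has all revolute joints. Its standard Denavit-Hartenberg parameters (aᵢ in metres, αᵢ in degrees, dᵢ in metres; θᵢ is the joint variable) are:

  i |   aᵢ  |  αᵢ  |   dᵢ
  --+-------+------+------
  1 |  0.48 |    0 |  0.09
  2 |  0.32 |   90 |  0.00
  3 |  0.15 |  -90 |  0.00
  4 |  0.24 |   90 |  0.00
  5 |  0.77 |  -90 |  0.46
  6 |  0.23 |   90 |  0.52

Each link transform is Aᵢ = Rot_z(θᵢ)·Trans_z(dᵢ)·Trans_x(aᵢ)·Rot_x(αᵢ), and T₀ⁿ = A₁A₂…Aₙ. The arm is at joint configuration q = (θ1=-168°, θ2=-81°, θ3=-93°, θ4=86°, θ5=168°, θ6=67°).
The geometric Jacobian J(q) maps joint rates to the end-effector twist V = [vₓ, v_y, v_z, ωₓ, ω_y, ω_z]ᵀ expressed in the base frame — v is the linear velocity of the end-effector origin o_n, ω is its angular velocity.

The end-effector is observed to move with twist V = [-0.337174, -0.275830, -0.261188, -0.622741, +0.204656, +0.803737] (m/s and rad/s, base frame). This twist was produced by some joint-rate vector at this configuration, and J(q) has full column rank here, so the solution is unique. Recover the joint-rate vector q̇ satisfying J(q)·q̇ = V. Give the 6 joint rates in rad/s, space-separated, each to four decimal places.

0.7530 0.6820 -0.6050 0.7020 0.6140 0.2610

o_n = [0.2170, 0.1341, -0.2405]
J₁: ẑ×o_n = [-0.1341, 0.2170, 0.0000], ω = ẑ
J2: z=[0.0000, 0.0000, 1.0000] o=[-0.4695, -0.0998, 0.0900] → [-0.2339, 0.6865, 0.0000, 0.0000, 0.0000, 1.0000]
J3: z=[0.9336, 0.3584, 0.0000] o=[-0.5842, 0.1989, 0.0900] → [-0.1184, 0.3085, -0.3476, 0.9336, 0.3584, 0.0000]
J4: z=[-0.3579, 0.9323, -0.0523] o=[-0.5814, 0.1916, -0.0598] → [-0.1714, -0.1064, -0.7238, -0.3579, 0.9323, -0.0523]
J5: z=[0.0838, -0.0237, -0.9962] o=[-0.8046, 0.1050, -0.0765] → [0.0329, -1.0040, 0.0267, 0.0838, -0.0237, -0.9962]
J6: z=[0.5434, -0.8369, 0.0657] o=[-0.1229, 0.5152, -0.4907] → [-0.1844, -0.1136, 0.0774, 0.5434, -0.8369, 0.0657]
q̇ = J⁺·V = [0.7530, 0.6820, -0.6050, 0.7020, 0.6140, 0.2610]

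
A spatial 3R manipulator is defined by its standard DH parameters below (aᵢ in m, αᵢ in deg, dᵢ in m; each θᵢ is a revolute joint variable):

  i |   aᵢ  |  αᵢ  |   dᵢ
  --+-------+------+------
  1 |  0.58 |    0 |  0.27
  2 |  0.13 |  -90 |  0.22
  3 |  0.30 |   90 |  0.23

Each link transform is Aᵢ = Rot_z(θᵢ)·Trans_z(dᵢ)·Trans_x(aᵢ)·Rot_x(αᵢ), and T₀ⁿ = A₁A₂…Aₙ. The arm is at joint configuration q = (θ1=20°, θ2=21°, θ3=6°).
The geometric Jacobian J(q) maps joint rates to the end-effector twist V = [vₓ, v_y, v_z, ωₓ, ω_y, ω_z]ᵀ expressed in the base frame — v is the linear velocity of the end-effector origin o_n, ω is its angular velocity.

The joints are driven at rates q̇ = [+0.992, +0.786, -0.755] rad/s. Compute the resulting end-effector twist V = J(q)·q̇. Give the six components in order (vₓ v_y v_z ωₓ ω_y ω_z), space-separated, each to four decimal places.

o_n = [0.7174, 0.6530, 0.4586]
J₁: ẑ×o_n = [-0.6530, 0.7174, 0.0000], ω = ẑ
J2: z=[0.0000, 0.0000, 1.0000] o=[0.5450, 0.1984, 0.2700] → [-0.4546, 0.1724, 0.0000, 0.0000, 0.0000, 1.0000]
J3: z=[-0.6561, 0.7547, 0.0000] o=[0.6431, 0.2837, 0.4900] → [-0.0237, -0.0206, -0.2984, -0.6561, 0.7547, 0.0000]
V = J·q̇ = [-0.9872, 0.8627, 0.2253, 0.4953, -0.5698, 1.7780]

-0.9872 0.8627 0.2253 0.4953 -0.5698 1.7780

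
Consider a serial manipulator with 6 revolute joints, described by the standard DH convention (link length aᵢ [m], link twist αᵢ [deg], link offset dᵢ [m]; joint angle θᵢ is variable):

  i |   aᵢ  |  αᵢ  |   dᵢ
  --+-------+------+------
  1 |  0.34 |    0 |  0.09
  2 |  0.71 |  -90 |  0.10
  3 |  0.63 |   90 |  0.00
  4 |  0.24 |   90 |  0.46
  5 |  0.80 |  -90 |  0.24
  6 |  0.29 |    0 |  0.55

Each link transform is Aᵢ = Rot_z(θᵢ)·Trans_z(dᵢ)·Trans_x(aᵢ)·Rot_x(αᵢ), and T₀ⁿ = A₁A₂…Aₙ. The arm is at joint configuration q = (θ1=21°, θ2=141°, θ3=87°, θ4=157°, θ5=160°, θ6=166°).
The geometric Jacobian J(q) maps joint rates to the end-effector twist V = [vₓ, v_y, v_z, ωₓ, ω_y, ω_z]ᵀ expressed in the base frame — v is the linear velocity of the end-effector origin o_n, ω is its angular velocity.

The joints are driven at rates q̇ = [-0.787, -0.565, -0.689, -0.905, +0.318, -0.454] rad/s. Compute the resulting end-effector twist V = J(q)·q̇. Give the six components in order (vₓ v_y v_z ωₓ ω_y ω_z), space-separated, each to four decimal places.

o_n = [-0.5227, 0.4093, -0.8994]
J₁: ẑ×o_n = [-0.4093, -0.5227, 0.0000], ω = ẑ
J2: z=[0.0000, 0.0000, 1.0000] o=[0.3174, 0.1218, 0.0900] → [-0.2875, -0.8401, 0.0000, 0.0000, 0.0000, 1.0000]
J3: z=[-0.3090, -0.9511, 0.0000] o=[-0.3578, 0.3412, 0.1900] → [1.0361, -0.3366, -0.1778, -0.3090, -0.9511, 0.0000]
J4: z=[-0.9498, 0.3086, 0.0523] o=[-0.3892, 0.3514, -0.4391] → [-0.1451, -0.4441, -0.0138, -0.9498, 0.3086, 0.0523]
J5: z=[-0.3039, -0.8691, -0.3902] o=[-0.8441, 0.4006, -0.1944] → [0.6161, -0.3396, 0.2767, -0.3039, -0.8691, -0.3902]
J6: z=[0.9181, -0.1578, -0.3636] o=[-1.1205, 0.5670, -0.9648] → [-0.0677, -0.2774, -0.0504, 0.9181, -0.1578, -0.3636]
V = J·q̇ = [0.1286, 1.5378, 0.2459, 0.5590, 0.1713, -1.3584]

0.1286 1.5378 0.2459 0.5590 0.1713 -1.3584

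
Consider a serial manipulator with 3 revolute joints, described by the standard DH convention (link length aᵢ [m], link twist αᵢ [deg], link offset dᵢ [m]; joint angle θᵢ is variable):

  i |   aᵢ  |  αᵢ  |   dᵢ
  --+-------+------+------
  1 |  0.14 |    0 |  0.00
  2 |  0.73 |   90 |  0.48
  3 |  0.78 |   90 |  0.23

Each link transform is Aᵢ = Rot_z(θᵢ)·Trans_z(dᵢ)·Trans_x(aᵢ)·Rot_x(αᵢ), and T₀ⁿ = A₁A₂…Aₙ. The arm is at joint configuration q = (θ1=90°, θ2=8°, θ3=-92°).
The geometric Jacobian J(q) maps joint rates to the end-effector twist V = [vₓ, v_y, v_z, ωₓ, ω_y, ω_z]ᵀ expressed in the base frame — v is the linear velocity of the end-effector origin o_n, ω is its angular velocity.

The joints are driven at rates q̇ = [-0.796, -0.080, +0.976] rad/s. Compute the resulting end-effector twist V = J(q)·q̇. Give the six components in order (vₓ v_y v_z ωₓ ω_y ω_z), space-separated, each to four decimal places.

0.6432 0.6396 -0.0266 0.9665 0.1358 -0.8760

o_n = [0.1300, 0.8679, -0.2995]
J₁: ẑ×o_n = [-0.8679, 0.1300, 0.0000], ω = ẑ
J2: z=[0.0000, 0.0000, 1.0000] o=[0.0000, 0.1400, 0.0000] → [-0.7279, 0.1300, 0.0000, 0.0000, 0.0000, 1.0000]
J3: z=[0.9903, 0.1392, 0.0000] o=[-0.1016, 0.8629, 0.4800] → [-0.1085, 0.7719, -0.0272, 0.9903, 0.1392, 0.0000]
V = J·q̇ = [0.6432, 0.6396, -0.0266, 0.9665, 0.1358, -0.8760]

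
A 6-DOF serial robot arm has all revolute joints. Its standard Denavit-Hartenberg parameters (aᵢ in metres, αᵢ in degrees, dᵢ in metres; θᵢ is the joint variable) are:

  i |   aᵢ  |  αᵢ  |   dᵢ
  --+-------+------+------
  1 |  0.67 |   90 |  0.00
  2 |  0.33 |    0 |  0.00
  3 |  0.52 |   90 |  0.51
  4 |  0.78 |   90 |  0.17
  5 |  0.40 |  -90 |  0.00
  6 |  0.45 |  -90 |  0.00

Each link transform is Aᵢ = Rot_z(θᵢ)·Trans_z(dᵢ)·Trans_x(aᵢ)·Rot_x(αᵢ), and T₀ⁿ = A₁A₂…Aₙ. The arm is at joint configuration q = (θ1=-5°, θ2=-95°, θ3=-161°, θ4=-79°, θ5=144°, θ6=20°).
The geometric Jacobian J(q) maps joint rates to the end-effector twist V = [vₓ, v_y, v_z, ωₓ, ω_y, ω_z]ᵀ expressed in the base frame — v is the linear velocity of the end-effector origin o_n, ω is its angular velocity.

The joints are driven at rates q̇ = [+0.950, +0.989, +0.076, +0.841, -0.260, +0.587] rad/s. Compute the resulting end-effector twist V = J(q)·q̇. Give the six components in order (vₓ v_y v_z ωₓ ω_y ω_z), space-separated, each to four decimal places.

o_n = [1.0664, -0.5221, 0.5017]
J₁: ẑ×o_n = [0.5221, 1.0664, -0.0000], ω = ẑ
J2: z=[-0.0872, -0.9962, 0.0000] o=[0.6675, -0.0584, 0.0000] → [-0.4998, 0.0437, 0.4379, -0.0872, -0.9962, 0.0000]
J3: z=[-0.0872, -0.9962, 0.0000] o=[0.6388, -0.0559, -0.3287] → [-0.8273, 0.0724, 0.4666, -0.0872, -0.9962, 0.0000]
J4: z=[0.9666, -0.0846, 0.2419] o=[0.4690, -0.5530, 0.1758] → [-0.0350, -0.1705, 0.0804, 0.9666, -0.0846, 0.2419]
J5: z=[0.2532, 0.1694, -0.9525] o=[0.6642, 0.1985, 0.3613] → [-0.6626, -0.4186, -0.2506, 0.2532, 0.1694, -0.9525]
J6: z=[-0.8053, -0.5087, -0.3045] o=[0.8787, -0.1391, 0.3583] → [-0.1896, 0.0583, 0.4039, -0.8053, -0.5087, -0.3045]
V = J·q̇ = [-0.0296, 1.0615, 0.8384, 0.1816, -1.4747, 1.2223]

-0.0296 1.0615 0.8384 0.1816 -1.4747 1.2223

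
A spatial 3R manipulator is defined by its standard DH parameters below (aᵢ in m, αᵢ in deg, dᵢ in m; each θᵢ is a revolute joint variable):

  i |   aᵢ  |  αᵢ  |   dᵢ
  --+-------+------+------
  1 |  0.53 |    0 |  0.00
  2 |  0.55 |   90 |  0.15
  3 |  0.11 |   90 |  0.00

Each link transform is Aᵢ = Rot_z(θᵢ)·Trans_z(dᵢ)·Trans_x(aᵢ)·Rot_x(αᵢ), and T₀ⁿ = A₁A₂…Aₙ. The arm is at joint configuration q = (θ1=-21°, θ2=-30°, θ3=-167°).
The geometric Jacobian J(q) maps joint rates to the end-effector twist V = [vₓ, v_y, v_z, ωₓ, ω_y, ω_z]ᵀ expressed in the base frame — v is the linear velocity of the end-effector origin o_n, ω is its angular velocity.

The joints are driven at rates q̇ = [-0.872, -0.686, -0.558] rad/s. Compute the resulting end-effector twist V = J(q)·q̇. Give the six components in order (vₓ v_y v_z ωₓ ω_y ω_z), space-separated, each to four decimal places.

o_n = [0.7735, -0.5341, 0.1253]
J₁: ẑ×o_n = [0.5341, 0.7735, -0.0000], ω = ẑ
J2: z=[0.0000, 0.0000, 1.0000] o=[0.4948, -0.1899, 0.0000] → [0.3441, 0.2787, -0.0000, 0.0000, 0.0000, 1.0000]
J3: z=[-0.7771, -0.6293, 0.0000] o=[0.8409, -0.6174, 0.1500] → [0.0156, -0.0192, -0.1072, -0.7771, -0.6293, 0.0000]
V = J·q̇ = [-0.7105, -0.8549, 0.0598, 0.4336, 0.3512, -1.5580]

-0.7105 -0.8549 0.0598 0.4336 0.3512 -1.5580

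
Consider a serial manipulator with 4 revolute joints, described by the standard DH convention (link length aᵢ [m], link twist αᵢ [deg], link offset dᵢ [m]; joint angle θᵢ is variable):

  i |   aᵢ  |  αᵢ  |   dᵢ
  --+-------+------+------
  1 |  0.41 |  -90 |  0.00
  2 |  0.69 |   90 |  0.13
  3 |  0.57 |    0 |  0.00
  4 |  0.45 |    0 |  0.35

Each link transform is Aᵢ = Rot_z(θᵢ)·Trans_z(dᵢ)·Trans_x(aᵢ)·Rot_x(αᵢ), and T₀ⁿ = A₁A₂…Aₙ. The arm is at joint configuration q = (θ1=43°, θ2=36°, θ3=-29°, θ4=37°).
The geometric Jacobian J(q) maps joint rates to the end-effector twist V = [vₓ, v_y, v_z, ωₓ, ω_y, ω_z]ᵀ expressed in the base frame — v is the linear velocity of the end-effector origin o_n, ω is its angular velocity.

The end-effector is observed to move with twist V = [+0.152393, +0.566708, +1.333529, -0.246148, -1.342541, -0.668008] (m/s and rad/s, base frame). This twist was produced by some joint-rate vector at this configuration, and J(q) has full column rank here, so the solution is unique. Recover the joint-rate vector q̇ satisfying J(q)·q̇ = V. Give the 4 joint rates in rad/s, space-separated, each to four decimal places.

0.8400 -0.8140 -0.9760 -0.8880

o_n = [1.4743, 1.2603, -0.6774]
J₁: ẑ×o_n = [-1.2603, 1.4743, 0.0000], ω = ẑ
J2: z=[-0.6820, 0.7314, 0.0000] o=[0.2999, 0.2796, 0.0000] → [-0.4954, -0.4620, -1.5278, -0.6820, 0.7314, 0.0000]
J3: z=[0.4299, 0.4009, 0.8090] o=[0.6195, 0.7554, -0.4056] → [-0.5175, 0.8084, -0.1256, 0.4299, 0.4009, 0.8090]
J4: z=[0.4299, 0.4009, 0.8090] o=[1.1029, 0.8284, -0.6986] → [-0.3410, 0.2914, 0.0368, 0.4299, 0.4009, 0.8090]
q̇ = J⁺·V = [0.8400, -0.8140, -0.9760, -0.8880]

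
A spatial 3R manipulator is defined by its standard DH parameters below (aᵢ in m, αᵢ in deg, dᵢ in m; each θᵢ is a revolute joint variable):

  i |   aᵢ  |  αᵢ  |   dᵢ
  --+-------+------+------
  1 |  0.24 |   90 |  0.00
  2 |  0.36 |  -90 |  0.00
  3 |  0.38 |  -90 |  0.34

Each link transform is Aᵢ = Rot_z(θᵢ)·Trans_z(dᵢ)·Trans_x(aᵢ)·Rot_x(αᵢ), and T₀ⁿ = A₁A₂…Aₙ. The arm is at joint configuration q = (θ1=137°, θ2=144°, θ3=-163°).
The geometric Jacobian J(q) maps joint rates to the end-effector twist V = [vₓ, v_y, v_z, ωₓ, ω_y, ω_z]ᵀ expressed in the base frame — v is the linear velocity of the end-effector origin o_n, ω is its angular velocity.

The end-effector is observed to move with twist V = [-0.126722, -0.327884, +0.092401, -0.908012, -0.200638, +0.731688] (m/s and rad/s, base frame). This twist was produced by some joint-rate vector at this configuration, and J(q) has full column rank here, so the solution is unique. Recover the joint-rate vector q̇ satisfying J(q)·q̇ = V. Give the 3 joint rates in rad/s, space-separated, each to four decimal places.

0.0060 -0.7660 -0.8970

o_n = [0.0444, 0.1105, -0.2771]
J₁: ẑ×o_n = [-0.1105, 0.0444, 0.0000], ω = ẑ
J2: z=[0.6820, 0.7314, 0.0000] o=[-0.1755, 0.1637, 0.0000] → [-0.2026, 0.1890, -0.1971, 0.6820, 0.7314, 0.0000]
J3: z=[0.4299, -0.4009, -0.8090] o=[0.0375, -0.0349, 0.2116] → [0.3136, 0.2045, 0.0653, 0.4299, -0.4009, -0.8090]
q̇ = J⁺·V = [0.0060, -0.7660, -0.8970]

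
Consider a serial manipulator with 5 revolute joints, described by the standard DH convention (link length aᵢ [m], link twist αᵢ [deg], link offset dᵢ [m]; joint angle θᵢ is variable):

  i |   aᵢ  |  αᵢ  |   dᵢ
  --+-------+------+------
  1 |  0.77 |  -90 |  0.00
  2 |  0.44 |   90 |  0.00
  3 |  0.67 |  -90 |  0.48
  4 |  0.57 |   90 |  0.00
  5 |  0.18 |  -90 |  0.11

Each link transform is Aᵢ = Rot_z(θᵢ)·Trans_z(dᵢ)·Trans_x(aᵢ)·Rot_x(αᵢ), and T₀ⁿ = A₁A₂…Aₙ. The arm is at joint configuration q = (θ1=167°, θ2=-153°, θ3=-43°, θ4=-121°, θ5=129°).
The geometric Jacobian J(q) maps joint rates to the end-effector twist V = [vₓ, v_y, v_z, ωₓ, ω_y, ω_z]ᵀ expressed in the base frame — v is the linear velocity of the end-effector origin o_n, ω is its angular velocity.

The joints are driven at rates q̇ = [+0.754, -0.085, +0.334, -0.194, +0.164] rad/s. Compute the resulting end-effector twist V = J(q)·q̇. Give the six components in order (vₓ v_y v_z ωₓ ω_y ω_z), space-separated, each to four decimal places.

-0.1504 0.1247 -0.0201 -0.0643 0.1493 0.4249

o_n = [0.3204, 0.0593, -0.3699]
J₁: ẑ×o_n = [-0.0593, 0.3204, 0.0000], ω = ẑ
J2: z=[-0.2250, -0.9744, 0.0000] o=[-0.7503, 0.1732, 0.0000] → [0.3604, -0.0832, 1.0688, -0.2250, -0.9744, 0.0000]
J3: z=[0.4424, -0.1021, -0.8910] o=[-0.3683, 0.0850, 0.1998] → [0.0353, -0.3616, 0.0590, 0.4424, -0.1021, -0.8910]
J4: z=[0.4276, -0.8493, 0.3096] o=[0.3723, 0.3830, -0.0055] → [0.4097, 0.1398, -0.1824, 0.4276, -0.8493, 0.3096]
J5: z=[-0.9036, -0.3914, 0.1743] o=[0.3569, 0.1811, -0.5383] → [-0.0447, 0.1458, 0.0957, -0.9036, -0.3914, 0.1743]
V = J·q̇ = [-0.1504, 0.1247, -0.0201, -0.0643, 0.1493, 0.4249]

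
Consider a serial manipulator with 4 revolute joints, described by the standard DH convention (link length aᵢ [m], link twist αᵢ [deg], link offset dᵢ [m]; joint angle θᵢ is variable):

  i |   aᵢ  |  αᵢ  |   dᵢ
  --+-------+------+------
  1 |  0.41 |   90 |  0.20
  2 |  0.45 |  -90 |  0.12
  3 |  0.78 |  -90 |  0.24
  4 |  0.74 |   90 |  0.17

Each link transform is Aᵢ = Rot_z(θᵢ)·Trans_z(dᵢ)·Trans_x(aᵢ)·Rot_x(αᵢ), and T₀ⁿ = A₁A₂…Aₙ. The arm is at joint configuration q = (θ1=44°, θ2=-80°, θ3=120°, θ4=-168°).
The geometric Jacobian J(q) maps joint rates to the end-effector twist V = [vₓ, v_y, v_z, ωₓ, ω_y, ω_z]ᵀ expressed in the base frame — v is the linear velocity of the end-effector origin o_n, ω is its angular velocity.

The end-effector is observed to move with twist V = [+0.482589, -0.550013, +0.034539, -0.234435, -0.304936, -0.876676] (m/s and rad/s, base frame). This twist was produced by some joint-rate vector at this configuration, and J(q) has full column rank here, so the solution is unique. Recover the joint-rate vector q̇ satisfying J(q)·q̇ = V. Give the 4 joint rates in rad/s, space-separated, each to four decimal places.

-0.9670 -0.0330 -0.3590 0.1790

o_n = [0.7169, 0.4749, -0.0021]
J₁: ẑ×o_n = [-0.4749, 0.7169, 0.0000], ω = ẑ
J2: z=[0.6947, -0.7193, 0.0000] o=[0.2949, 0.2848, 0.2000] → [0.1454, 0.1404, 0.4356, 0.6947, -0.7193, 0.0000]
J3: z=[0.7084, 0.6841, 0.1736] o=[0.4345, 0.2528, -0.2432] → [0.1263, -0.1217, -0.0358, 0.7084, 0.6841, 0.1736]
J4: z=[0.2392, -0.4641, 0.8529] o=[0.0866, 0.8558, 0.1826] → [0.4106, 0.5817, 0.2015, 0.2392, -0.4641, 0.8529]
q̇ = J⁺·V = [-0.9670, -0.0330, -0.3590, 0.1790]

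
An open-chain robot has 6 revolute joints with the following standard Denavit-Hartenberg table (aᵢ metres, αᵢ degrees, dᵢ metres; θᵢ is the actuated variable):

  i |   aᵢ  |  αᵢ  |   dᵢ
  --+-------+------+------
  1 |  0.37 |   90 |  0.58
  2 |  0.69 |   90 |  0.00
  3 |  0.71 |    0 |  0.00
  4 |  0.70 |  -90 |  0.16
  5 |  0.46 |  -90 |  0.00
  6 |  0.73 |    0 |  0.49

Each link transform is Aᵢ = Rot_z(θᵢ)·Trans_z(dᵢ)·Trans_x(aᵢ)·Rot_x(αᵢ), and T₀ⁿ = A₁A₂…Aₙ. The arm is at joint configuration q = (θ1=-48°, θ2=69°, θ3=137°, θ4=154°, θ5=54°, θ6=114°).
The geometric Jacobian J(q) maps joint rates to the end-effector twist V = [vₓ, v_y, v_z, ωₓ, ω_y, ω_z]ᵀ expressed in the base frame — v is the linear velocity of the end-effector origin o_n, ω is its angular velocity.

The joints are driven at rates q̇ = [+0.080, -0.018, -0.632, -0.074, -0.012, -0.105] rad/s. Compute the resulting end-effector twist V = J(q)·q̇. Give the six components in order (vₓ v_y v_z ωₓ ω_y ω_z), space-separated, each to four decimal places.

-0.5341 -0.3200 -0.1014 -0.3224 0.5099 0.3289

o_n = [0.1060, 0.0730, 0.3850]
J₁: ẑ×o_n = [-0.0730, 0.1060, 0.0000], ω = ẑ
J2: z=[-0.7431, -0.6691, 0.0000] o=[0.2476, -0.2750, 0.5800] → [0.1305, -0.1449, -0.3533, -0.7431, -0.6691, 0.0000]
J3: z=[0.6247, -0.6938, -0.3584] o=[0.4130, -0.4587, 1.2242] → [0.7728, 0.6343, 0.1192, 0.6247, -0.6938, -0.3584]
J4: z=[0.6247, -0.6938, -0.3584] o=[-0.0713, -0.6444, 0.7394] → [0.5030, 0.1579, 0.5713, 0.6247, -0.6938, -0.3584]
J5: z=[-0.0425, -0.4884, 0.8716] o=[0.5744, -0.3850, 0.9163] → [-0.1397, -0.4308, -0.2482, -0.0425, -0.4884, 0.8716]
J6: z=[-0.9980, -0.0204, -0.0600] o=[0.5528, 0.0163, 1.1401] → [0.0188, -0.7268, -0.0657, -0.9980, -0.0204, -0.0600]
V = J·q̇ = [-0.5341, -0.3200, -0.1014, -0.3224, 0.5099, 0.3289]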